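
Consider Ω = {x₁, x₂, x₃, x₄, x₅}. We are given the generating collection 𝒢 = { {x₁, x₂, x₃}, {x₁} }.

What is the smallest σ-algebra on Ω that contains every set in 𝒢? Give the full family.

Begin from { {}, {x₁}, {x₁, x₂, x₃}, Ω } (that is, 𝒢 plus ∅ and Ω).
Round 1 adds 2:
  {x₄, x₅}  = Ω∖{x₁, x₂, x₃}
  {x₂, x₃, x₄, x₅}  = Ω∖{x₁}
  [6 total]
Round 2 adds 1:
  {x₁, x₄, x₅}  = {x₄, x₅} ∪ {x₁}
  [7 total]
Round 3 (1 new):
  {x₂, x₃}  = Ω∖{x₁, x₄, x₅}
  [8 total]
Round 4: stable.

Hence σ(𝒢) has 8 members: { {}, {x₁}, {x₂, x₃}, {x₄, x₅}, {x₁, x₂, x₃}, {x₁, x₄, x₅}, {x₂, x₃, x₄, x₅}, Ω }.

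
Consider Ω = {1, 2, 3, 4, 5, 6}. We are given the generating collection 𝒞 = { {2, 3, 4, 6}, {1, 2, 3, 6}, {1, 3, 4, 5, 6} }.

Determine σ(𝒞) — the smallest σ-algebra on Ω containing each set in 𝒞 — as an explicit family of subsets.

Initial family (5 sets): { {}, {1, 2, 3, 6}, {2, 3, 4, 6}, {1, 3, 4, 5, 6}, Ω }.
Step 1: 4 new —
  {2}  = {1, 3, 4, 5, 6}ᶜ
  {1, 5}  = {2, 3, 4, 6}ᶜ
  {4, 5}  = {1, 2, 3, 6}ᶜ
  {1, 2, 3, 4, 6}  = {2, 3, 4, 6} ∪ {1, 2, 3, 6}
  — 9 sets.
Step 2 adds 6:
  {5}  = {1, 2, 3, 4, 6}ᶜ
  {1, 2, 5}  = {2} ∪ {1, 5}
  {1, 4, 5}  = {4, 5} ∪ {1, 5}
  {2, 4, 5}  = {2} ∪ {4, 5}
  {1, 2, 3, 5, 6}  = {1, 2, 3, 6} ∪ {1, 5}
  {2, 3, 4, 5, 6}  = {4, 5} ∪ {2, 3, 4, 6}
  — 15 sets.
Step 3 (7 new):
  {1}  = {2, 3, 4, 5, 6}ᶜ
  {4}  = {1, 2, 3, 5, 6}ᶜ
  {2, 5}  = {2} ∪ {5}
  {1, 3, 6}  = {2, 4, 5}ᶜ
  {2, 3, 6}  = {1, 4, 5}ᶜ
  {3, 4, 6}  = {1, 2, 5}ᶜ
  {1, 2, 4, 5}  = {4, 5} ∪ {1, 2, 5}
  — 22 sets.
Step 4: +8 →
  {1, 2}  = {2} ∪ {1}
  {1, 4}  = {4} ∪ {1}
  {2, 4}  = {2} ∪ {4}
  {3, 6}  = {1, 2, 4, 5}ᶜ
  {1, 3, 4, 6}  = {2, 5}ᶜ
  {1, 3, 5, 6}  = {1, 3, 6} ∪ {1, 5}
  {2, 3, 5, 6}  = {2, 5} ∪ {2, 3, 6}
  {3, 4, 5, 6}  = {4, 5} ∪ {3, 4, 6}
  — 30 sets.
Step 5: 2 new —
  {1, 2, 4}  = {1, 2} ∪ {1, 4}
  {3, 5, 6}  = {5} ∪ {3, 6}
  — 32 sets.
Step 6: closed — nothing new.

σ(𝒞) = { {}, {1}, {2}, {4}, {5}, {1, 2}, {1, 4}, {1, 5}, {2, 4}, {2, 5}, {3, 6}, {4, 5}, {1, 2, 4}, {1, 2, 5}, {1, 3, 6}, {1, 4, 5}, {2, 3, 6}, {2, 4, 5}, {3, 4, 6}, {3, 5, 6}, {1, 2, 3, 6}, {1, 2, 4, 5}, {1, 3, 4, 6}, {1, 3, 5, 6}, {2, 3, 4, 6}, {2, 3, 5, 6}, {3, 4, 5, 6}, {1, 2, 3, 4, 6}, {1, 2, 3, 5, 6}, {1, 3, 4, 5, 6}, {2, 3, 4, 5, 6}, Ω }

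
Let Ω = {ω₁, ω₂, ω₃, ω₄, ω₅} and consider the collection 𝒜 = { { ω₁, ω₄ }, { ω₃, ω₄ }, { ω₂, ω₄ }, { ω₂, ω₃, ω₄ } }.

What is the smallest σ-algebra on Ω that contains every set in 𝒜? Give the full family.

σ(𝒜) (32 sets): { ∅, { ω₁ }, { ω₂ }, { ω₃ }, { ω₄ }, { ω₅ }, { ω₁, ω₂ }, { ω₁, ω₃ }, { ω₁, ω₄ }, { ω₁, ω₅ }, { ω₂, ω₃ }, { ω₂, ω₄ }, { ω₂, ω₅ }, { ω₃, ω₄ }, { ω₃, ω₅ }, { ω₄, ω₅ }, { ω₁, ω₂, ω₃ }, { ω₁, ω₂, ω₄ }, { ω₁, ω₂, ω₅ }, { ω₁, ω₃, ω₄ }, { ω₁, ω₃, ω₅ }, { ω₁, ω₄, ω₅ }, { ω₂, ω₃, ω₄ }, { ω₂, ω₃, ω₅ }, { ω₂, ω₄, ω₅ }, { ω₃, ω₄, ω₅ }, { ω₁, ω₂, ω₃, ω₄ }, { ω₁, ω₂, ω₃, ω₅ }, { ω₁, ω₂, ω₄, ω₅ }, { ω₁, ω₃, ω₄, ω₅ }, { ω₂, ω₃, ω₄, ω₅ }, Ω }

Derivation:
Take S₀ = 𝒜 ∪ {∅, Ω} = { ∅, { ω₁, ω₄ }, { ω₂, ω₄ }, { ω₃, ω₄ }, { ω₂, ω₃, ω₄ }, Ω }.
Iteration 1. New:
  { ω₁, ω₅ }  = ᶜ of { ω₂, ω₃, ω₄ }
  { ω₁, ω₂, ω₄ }  = { ω₁, ω₄ } ∪ { ω₂, ω₄ }
  { ω₁, ω₂, ω₅ }  = ᶜ of { ω₃, ω₄ }
  { ω₁, ω₃, ω₄ }  = { ω₃, ω₄ } ∪ { ω₁, ω₄ }
  { ω₁, ω₃, ω₅ }  = ᶜ of { ω₂, ω₄ }
  { ω₂, ω₃, ω₅ }  = ᶜ of { ω₁, ω₄ }
  { ω₁, ω₂, ω₃, ω₄ }  = { ω₁, ω₄ } ∪ { ω₂, ω₃, ω₄ }
  [13 total]
Iteration 2. New:
  { ω₅ }  = ᶜ of { ω₁, ω₂, ω₃, ω₄ }
  { ω₂, ω₅ }  = ᶜ of { ω₁, ω₃, ω₄ }
  { ω₃, ω₅ }  = ᶜ of { ω₁, ω₂, ω₄ }
  { ω₁, ω₄, ω₅ }  = { ω₁, ω₄ } ∪ { ω₁, ω₅ }
  { ω₁, ω₂, ω₃, ω₅ }  = { ω₁, ω₃, ω₅ } ∪ { ω₁, ω₂, ω₅ }
  { ω₁, ω₂, ω₄, ω₅ }  = { ω₁, ω₂, ω₄ } ∪ { ω₁, ω₂, ω₅ }
  { ω₁, ω₃, ω₄, ω₅ }  = { ω₃, ω₄ } ∪ { ω₁, ω₃, ω₅ }
  { ω₂, ω₃, ω₄, ω₅ }  = { ω₃, ω₄ } ∪ { ω₂, ω₃, ω₅ }
  [21 total]
Iteration 3: +7 →
  { ω₁ }  = ᶜ of { ω₂, ω₃, ω₄, ω₅ }
  { ω₂ }  = ᶜ of { ω₁, ω₃, ω₄, ω₅ }
  { ω₃ }  = ᶜ of { ω₁, ω₂, ω₄, ω₅ }
  { ω₄ }  = ᶜ of { ω₁, ω₂, ω₃, ω₅ }
  { ω₂, ω₃ }  = ᶜ of { ω₁, ω₄, ω₅ }
  { ω₂, ω₄, ω₅ }  = { ω₂, ω₅ } ∪ { ω₂, ω₄ }
  { ω₃, ω₄, ω₅ }  = { ω₃, ω₄ } ∪ { ω₃, ω₅ }
  [28 total]
Iteration 4 (4 new):
  { ω₁, ω₂ }  = ᶜ of { ω₃, ω₄, ω₅ }
  { ω₁, ω₃ }  = ᶜ of { ω₂, ω₄, ω₅ }
  { ω₄, ω₅ }  = { ω₅ } ∪ { ω₄ }
  { ω₁, ω₂, ω₃ }  = { ω₂, ω₃ } ∪ { ω₁ }
  [32 total]
Iteration 5: closed — nothing new.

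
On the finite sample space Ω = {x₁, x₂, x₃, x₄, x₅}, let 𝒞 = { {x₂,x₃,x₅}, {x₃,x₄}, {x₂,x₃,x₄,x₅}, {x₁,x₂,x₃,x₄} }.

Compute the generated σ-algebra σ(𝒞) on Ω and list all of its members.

Initial family (6 sets): { {}, {x₃,x₄}, {x₂,x₃,x₅}, {x₁,x₂,x₃,x₄}, {x₂,x₃,x₄,x₅}, Ω }.
Pass 1: 4 new —
  {x₁}  = Ω∖{x₂,x₃,x₄,x₅}
  {x₅}  = Ω∖{x₁,x₂,x₃,x₄}
  {x₁,x₄}  = Ω∖{x₂,x₃,x₅}
  {x₁,x₂,x₅}  = Ω∖{x₃,x₄}
  |family| = 10
Pass 2 (6 new):
  {x₁,x₅}  = {x₅} ∪ {x₁}
  {x₁,x₃,x₄}  = {x₃,x₄} ∪ {x₁,x₄}
  {x₁,x₄,x₅}  = {x₅} ∪ {x₁,x₄}
  {x₃,x₄,x₅}  = {x₃,x₄} ∪ {x₅}
  {x₁,x₂,x₃,x₅}  = {x₁,x₂,x₅} ∪ {x₂,x₃,x₅}
  {x₁,x₂,x₄,x₅}  = {x₁,x₂,x₅} ∪ {x₁,x₄}
  |family| = 16
Pass 3: 7 new —
  {x₃}  = Ω∖{x₁,x₂,x₄,x₅}
  {x₄}  = Ω∖{x₁,x₂,x₃,x₅}
  {x₁,x₂}  = Ω∖{x₃,x₄,x₅}
  {x₂,x₃}  = Ω∖{x₁,x₄,x₅}
  {x₂,x₅}  = Ω∖{x₁,x₃,x₄}
  {x₂,x₃,x₄}  = Ω∖{x₁,x₅}
  {x₁,x₃,x₄,x₅}  = {x₁,x₄,x₅} ∪ {x₃,x₄,x₅}
  |family| = 23
Pass 4. New:
  {x₂}  = Ω∖{x₁,x₃,x₄,x₅}
  {x₁,x₃}  = {x₃} ∪ {x₁}
  {x₃,x₅}  = {x₅} ∪ {x₃}
  {x₄,x₅}  = {x₅} ∪ {x₄}
  {x₁,x₂,x₃}  = {x₁,x₂} ∪ {x₃}
  {x₁,x₂,x₄}  = {x₁,x₂} ∪ {x₁,x₄}
  {x₁,x₃,x₅}  = {x₃} ∪ {x₁,x₅}
  {x₂,x₄,x₅}  = {x₂,x₅} ∪ {x₄}
  |family| = 31
Pass 5: +1 →
  {x₂,x₄}  = Ω∖{x₁,x₃,x₅}
  |family| = 32
Pass 6: closed — nothing new.

σ(𝒞) = { {}, {x₁}, {x₂}, {x₃}, {x₄}, {x₅}, {x₁,x₂}, {x₁,x₃}, {x₁,x₄}, {x₁,x₅}, {x₂,x₃}, {x₂,x₄}, {x₂,x₅}, {x₃,x₄}, {x₃,x₅}, {x₄,x₅}, {x₁,x₂,x₃}, {x₁,x₂,x₄}, {x₁,x₂,x₅}, {x₁,x₃,x₄}, {x₁,x₃,x₅}, {x₁,x₄,x₅}, {x₂,x₃,x₄}, {x₂,x₃,x₅}, {x₂,x₄,x₅}, {x₃,x₄,x₅}, {x₁,x₂,x₃,x₄}, {x₁,x₂,x₃,x₅}, {x₁,x₂,x₄,x₅}, {x₁,x₃,x₄,x₅}, {x₂,x₃,x₄,x₅}, Ω }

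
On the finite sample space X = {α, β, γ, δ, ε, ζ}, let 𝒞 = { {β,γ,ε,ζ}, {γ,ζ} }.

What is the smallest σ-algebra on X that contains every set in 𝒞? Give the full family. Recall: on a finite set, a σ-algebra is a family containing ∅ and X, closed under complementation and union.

σ(𝒞) = { {}, {α,δ}, {β,ε}, {γ,ζ}, {α,β,δ,ε}, {α,γ,δ,ζ}, {β,γ,ε,ζ}, X }

Derivation:
Seed the family with 𝒞 together with ∅ and X: { {}, {γ,ζ}, {β,γ,ε,ζ}, X }.
Pass 1. New:
  {α,δ}  = ᶜ of {β,γ,ε,ζ}
  {α,β,δ,ε}  = ᶜ of {γ,ζ}
  |family| = 6
Pass 2: +1 →
  {α,γ,δ,ζ}  = {α,δ} ∪ {γ,ζ}
  |family| = 7
Pass 3 (1 new):
  {β,ε}  = ᶜ of {α,γ,δ,ζ}
  |family| = 8
Pass 4: closed — nothing new.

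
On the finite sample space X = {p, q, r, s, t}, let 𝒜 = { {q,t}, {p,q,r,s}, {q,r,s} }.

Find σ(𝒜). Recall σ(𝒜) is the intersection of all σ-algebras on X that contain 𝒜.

Begin from { ∅, {q,t}, {q,r,s}, {p,q,r,s}, X } (that is, 𝒜 plus ∅ and X).
Iteration 1. New:
  {t}  = ᶜ of {p,q,r,s}
  {p,t}  = ᶜ of {q,r,s}
  {p,r,s}  = ᶜ of {q,t}
  {q,r,s,t}  = {q,t} ∪ {q,r,s}
Iteration 2. New:
  {p}  = ᶜ of {q,r,s,t}
  {p,q,t}  = {q,t} ∪ {p,t}
  {p,r,s,t}  = {t} ∪ {p,r,s}
Iteration 3 (2 new):
  {q}  = ᶜ of {p,r,s,t}
  {r,s}  = ᶜ of {p,q,t}
Iteration 4: 2 new —
  {p,q}  = {q} ∪ {p}
  {r,s,t}  = {r,s} ∪ {t}
Iteration 5: stable.

|σ(𝒜)| = 16.  σ(𝒜) = { ∅, {p}, {q}, {t}, {p,q}, {p,t}, {q,t}, {r,s}, {p,q,t}, {p,r,s}, {q,r,s}, {r,s,t}, {p,q,r,s}, {p,r,s,t}, {q,r,s,t}, X }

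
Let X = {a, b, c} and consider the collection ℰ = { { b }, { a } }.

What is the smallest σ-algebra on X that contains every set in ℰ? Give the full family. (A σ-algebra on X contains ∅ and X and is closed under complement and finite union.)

|σ(ℰ)| = 8.  σ(ℰ) = { ∅, { a }, { b }, { c }, { a, b }, { a, c }, { b, c }, X }

Working:
Take S₀ = ℰ ∪ {∅, X} = { ∅, { a }, { b }, X }.
Step 1 adds 3:
  { a, b }  = { b } ∪ { a }
  { a, c }  = X∖{ b }
  { b, c }  = X∖{ a }
Step 2. New:
  { c }  = X∖{ a, b }
Step 3: no new sets; the family is a σ-algebra.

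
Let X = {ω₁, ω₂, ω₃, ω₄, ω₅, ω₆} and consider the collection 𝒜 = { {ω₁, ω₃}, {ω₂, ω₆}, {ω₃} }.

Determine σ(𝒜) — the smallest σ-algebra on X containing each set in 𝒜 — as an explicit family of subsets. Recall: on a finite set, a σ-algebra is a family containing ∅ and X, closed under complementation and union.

|σ(𝒜)| = 16.  σ(𝒜) = { {}, {ω₁}, {ω₃}, {ω₁, ω₃}, {ω₂, ω₆}, {ω₄, ω₅}, {ω₁, ω₂, ω₆}, {ω₁, ω₄, ω₅}, {ω₂, ω₃, ω₆}, {ω₃, ω₄, ω₅}, {ω₁, ω₂, ω₃, ω₆}, {ω₁, ω₃, ω₄, ω₅}, {ω₂, ω₄, ω₅, ω₆}, {ω₁, ω₂, ω₄, ω₅, ω₆}, {ω₂, ω₃, ω₄, ω₅, ω₆}, X }

Check:
Begin from { {}, {ω₃}, {ω₁, ω₃}, {ω₂, ω₆}, X } (that is, 𝒜 plus ∅ and X).
Iteration 1 adds 5:
  {ω₂, ω₃, ω₆}  = {ω₃} ∪ {ω₂, ω₆}
  {ω₁, ω₂, ω₃, ω₆}  = {ω₁, ω₃} ∪ {ω₂, ω₆}
  {ω₁, ω₃, ω₄, ω₅}  = X∖{ω₂, ω₆}
  {ω₂, ω₄, ω₅, ω₆}  = X∖{ω₁, ω₃}
  {ω₁, ω₂, ω₄, ω₅, ω₆}  = X∖{ω₃}
  (now 10)
Iteration 2 (3 new):
  {ω₄, ω₅}  = X∖{ω₁, ω₂, ω₃, ω₆}
  {ω₁, ω₄, ω₅}  = X∖{ω₂, ω₃, ω₆}
  {ω₂, ω₃, ω₄, ω₅, ω₆}  = {ω₂, ω₃, ω₆} ∪ {ω₂, ω₄, ω₅, ω₆}
  (now 13)
Iteration 3 adds 2:
  {ω₁}  = X∖{ω₂, ω₃, ω₄, ω₅, ω₆}
  {ω₃, ω₄, ω₅}  = {ω₃} ∪ {ω₄, ω₅}
  (now 15)
Iteration 4: +1 →
  {ω₁, ω₂, ω₆}  = X∖{ω₃, ω₄, ω₅}
  (now 16)
Iteration 5: no new sets; the family is a σ-algebra.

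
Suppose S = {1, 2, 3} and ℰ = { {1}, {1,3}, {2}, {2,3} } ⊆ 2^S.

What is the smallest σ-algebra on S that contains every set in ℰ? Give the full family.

Initial family (6 sets): { ∅, {1}, {2}, {1,3}, {2,3}, S }.
Pass 1 (1 new):
  {1,2}  = {2} ∪ {1}
  [7 total]
Pass 2 (1 new):
  {3}  = {1,2}ᶜ
  [8 total]
Pass 3: closed — nothing new.

σ(ℰ) = { ∅, {1}, {2}, {3}, {1,2}, {1,3}, {2,3}, S }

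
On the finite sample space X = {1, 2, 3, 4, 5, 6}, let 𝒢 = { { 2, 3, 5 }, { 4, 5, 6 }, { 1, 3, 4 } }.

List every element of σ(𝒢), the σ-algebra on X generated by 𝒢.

Seed the family with 𝒢 together with ∅ and X: { ∅, { 1, 3, 4 }, { 2, 3, 5 }, { 4, 5, 6 }, X }.
Iteration 1 (6 new):
  { 1, 2, 3 }  = { 4, 5, 6 }ᶜ
  { 1, 4, 6 }  = { 2, 3, 5 }ᶜ
  { 2, 5, 6 }  = { 1, 3, 4 }ᶜ
  { 1, 2, 3, 4, 5 }  = { 1, 3, 4 } ∪ { 2, 3, 5 }
  { 1, 3, 4, 5, 6 }  = { 1, 3, 4 } ∪ { 4, 5, 6 }
  { 2, 3, 4, 5, 6 }  = { 2, 3, 5 } ∪ { 4, 5, 6 }
  — 11 sets.
Iteration 2: +12 →
  { 1 }  = { 2, 3, 4, 5, 6 }ᶜ
  { 2 }  = { 1, 3, 4, 5, 6 }ᶜ
  { 6 }  = { 1, 2, 3, 4, 5 }ᶜ
  { 1, 2, 3, 4 }  = { 1, 2, 3 } ∪ { 1, 3, 4 }
  { 1, 2, 3, 5 }  = { 1, 2, 3 } ∪ { 2, 3, 5 }
  { 1, 3, 4, 6 }  = { 1, 4, 6 } ∪ { 1, 3, 4 }
  { 1, 4, 5, 6 }  = { 1, 4, 6 } ∪ { 4, 5, 6 }
  { 2, 3, 5, 6 }  = { 2, 5, 6 } ∪ { 2, 3, 5 }
  { 2, 4, 5, 6 }  = { 2, 5, 6 } ∪ { 4, 5, 6 }
  { 1, 2, 3, 4, 6 }  = { 1, 2, 3 } ∪ { 1, 4, 6 }
  { 1, 2, 3, 5, 6 }  = { 1, 2, 3 } ∪ { 2, 5, 6 }
  { 1, 2, 4, 5, 6 }  = { 2, 5, 6 } ∪ { 1, 4, 6 }
  — 23 sets.
Iteration 3 adds 15:
  { 3 }  = { 1, 2, 4, 5, 6 }ᶜ
  { 4 }  = { 1, 2, 3, 5, 6 }ᶜ
  { 5 }  = { 1, 2, 3, 4, 6 }ᶜ
  { 1, 2 }  = { 2 } ∪ { 1 }
  { 1, 3 }  = { 2, 4, 5, 6 }ᶜ
  { 1, 4 }  = { 2, 3, 5, 6 }ᶜ
  { 1, 6 }  = { 6 } ∪ { 1 }
  { 2, 3 }  = { 1, 4, 5, 6 }ᶜ
  { 2, 5 }  = { 1, 3, 4, 6 }ᶜ
  { 2, 6 }  = { 2 } ∪ { 6 }
  { 4, 6 }  = { 1, 2, 3, 5 }ᶜ
  { 5, 6 }  = { 1, 2, 3, 4 }ᶜ
  { 1, 2, 3, 6 }  = { 1, 2, 3 } ∪ { 6 }
  { 1, 2, 4, 6 }  = { 2 } ∪ { 1, 4, 6 }
  { 1, 2, 5, 6 }  = { 2, 5, 6 } ∪ { 1 }
  — 38 sets.
Iteration 4: +25 →
  { 1, 5 }  = { 1 } ∪ { 5 }
  { 2, 4 }  = { 2 } ∪ { 4 }
  { 3, 4 }  = { 1, 2, 5, 6 }ᶜ
  { 3, 5 }  = { 1, 2, 4, 6 }ᶜ
  { 3, 6 }  = { 3 } ∪ { 6 }
  { 4, 5 }  = { 1, 2, 3, 6 }ᶜ
  { 1, 2, 4 }  = { 2 } ∪ { 1, 4 }
  { 1, 2, 5 }  = { 1, 2 } ∪ { 2, 5 }
  { 1, 2, 6 }  = { 1, 6 } ∪ { 2 }
  { 1, 3, 5 }  = { 1, 3 } ∪ { 5 }
  { 1, 3, 6 }  = { 1, 6 } ∪ { 1, 3 }
  { 1, 4, 5 }  = { 1, 4 } ∪ { 5 }
  { 1, 5, 6 }  = { 1, 6 } ∪ { 5, 6 }
  { 2, 3, 4 }  = { 2, 3 } ∪ { 4 }
  { 2, 3, 6 }  = { 2, 6 } ∪ { 3 }
  { 2, 4, 5 }  = { 4 } ∪ { 2, 5 }
  { 2, 4, 6 }  = { 2 } ∪ { 4, 6 }
  { 3, 4, 6 }  = { 3 } ∪ { 4, 6 }
  { 3, 5, 6 }  = { 3 } ∪ { 5, 6 }
  { 1, 2, 4, 5 }  = { 2, 5 } ∪ { 1, 4 }
  { 1, 3, 4, 5 }  = { 2, 6 }ᶜ
  { 1, 3, 5, 6 }  = { 1, 3 } ∪ { 5, 6 }
  { 2, 3, 4, 5 }  = { 1, 6 }ᶜ
  { 2, 3, 4, 6 }  = { 2, 3 } ∪ { 4, 6 }
  { 3, 4, 5, 6 }  = { 1, 2 }ᶜ
  — 63 sets.
Iteration 5: +1 →
  { 3, 4, 5 }  = { 1, 2, 6 }ᶜ
  — 64 sets.
Iteration 6: no new sets; the family is a σ-algebra.

Therefore σ(𝒢) = { ∅, { 1 }, { 2 }, { 3 }, { 4 }, { 5 }, { 6 }, { 1, 2 }, { 1, 3 }, { 1, 4 }, { 1, 5 }, { 1, 6 }, { 2, 3 }, { 2, 4 }, { 2, 5 }, { 2, 6 }, { 3, 4 }, { 3, 5 }, { 3, 6 }, { 4, 5 }, { 4, 6 }, { 5, 6 }, { 1, 2, 3 }, { 1, 2, 4 }, { 1, 2, 5 }, { 1, 2, 6 }, { 1, 3, 4 }, { 1, 3, 5 }, { 1, 3, 6 }, { 1, 4, 5 }, { 1, 4, 6 }, { 1, 5, 6 }, { 2, 3, 4 }, { 2, 3, 5 }, { 2, 3, 6 }, { 2, 4, 5 }, { 2, 4, 6 }, { 2, 5, 6 }, { 3, 4, 5 }, { 3, 4, 6 }, { 3, 5, 6 }, { 4, 5, 6 }, { 1, 2, 3, 4 }, { 1, 2, 3, 5 }, { 1, 2, 3, 6 }, { 1, 2, 4, 5 }, { 1, 2, 4, 6 }, { 1, 2, 5, 6 }, { 1, 3, 4, 5 }, { 1, 3, 4, 6 }, { 1, 3, 5, 6 }, { 1, 4, 5, 6 }, { 2, 3, 4, 5 }, { 2, 3, 4, 6 }, { 2, 3, 5, 6 }, { 2, 4, 5, 6 }, { 3, 4, 5, 6 }, { 1, 2, 3, 4, 5 }, { 1, 2, 3, 4, 6 }, { 1, 2, 3, 5, 6 }, { 1, 2, 4, 5, 6 }, { 1, 3, 4, 5, 6 }, { 2, 3, 4, 5, 6 }, X } (|σ(𝒢)| = 64).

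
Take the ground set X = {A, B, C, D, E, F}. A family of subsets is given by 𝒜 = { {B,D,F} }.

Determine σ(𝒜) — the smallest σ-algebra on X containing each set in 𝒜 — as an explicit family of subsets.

Begin from { {}, {B,D,F}, X } (that is, 𝒜 plus ∅ and X).
Round 1: 1 new —
  {A,C,E}  = complement {B,D,F}
  (now 4)
Round 2: stable.

Therefore σ(𝒜) = { {}, {A,C,E}, {B,D,F}, X } (|σ(𝒜)| = 4).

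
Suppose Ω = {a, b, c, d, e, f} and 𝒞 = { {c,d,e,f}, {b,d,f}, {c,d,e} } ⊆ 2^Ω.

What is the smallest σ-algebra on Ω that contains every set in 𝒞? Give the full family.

Start: 𝒞 ∪ {∅, Ω} = { {}, {b,d,f}, {c,d,e}, {c,d,e,f}, Ω }.
Iteration 1: 4 new —
  {a,b}  = {c,d,e,f}ᶜ
  {a,b,f}  = {c,d,e}ᶜ
  {a,c,e}  = {b,d,f}ᶜ
  {b,c,d,e,f}  = {b,d,f} ∪ {c,d,e}
Iteration 2 (7 new):
  {a}  = {b,c,d,e,f}ᶜ
  {a,b,c,e}  = {a,b} ∪ {a,c,e}
  {a,b,d,f}  = {b,d,f} ∪ {a,b}
  {a,c,d,e}  = {c,d,e} ∪ {a,c,e}
  {a,b,c,d,e}  = {c,d,e} ∪ {a,b}
  {a,b,c,e,f}  = {a,c,e} ∪ {a,b,f}
  {a,c,d,e,f}  = {c,d,e,f} ∪ {a,c,e}
Iteration 3: 6 new —
  {b}  = {a,c,d,e,f}ᶜ
  {d}  = {a,b,c,e,f}ᶜ
  {f}  = {a,b,c,d,e}ᶜ
  {b,f}  = {a,c,d,e}ᶜ
  {c,e}  = {a,b,d,f}ᶜ
  {d,f}  = {a,b,c,e}ᶜ
Iteration 4. New:
  {a,d}  = {a} ∪ {d}
  {a,f}  = {a} ∪ {f}
  {b,d}  = {b} ∪ {d}
  {a,b,d}  = {a,b} ∪ {d}
  {a,d,f}  = {a} ∪ {d,f}
  {b,c,e}  = {b} ∪ {c,e}
  {c,e,f}  = {f} ∪ {c,e}
  {a,c,e,f}  = {a,c,e} ∪ {f}
  {b,c,d,e}  = {c,d,e} ∪ {b}
  {b,c,e,f}  = {b,f} ∪ {c,e}
Iteration 5: already closed under ᶜ and ∪.

|σ(𝒞)| = 32.  σ(𝒞) = { {}, {a}, {b}, {d}, {f}, {a,b}, {a,d}, {a,f}, {b,d}, {b,f}, {c,e}, {d,f}, {a,b,d}, {a,b,f}, {a,c,e}, {a,d,f}, {b,c,e}, {b,d,f}, {c,d,e}, {c,e,f}, {a,b,c,e}, {a,b,d,f}, {a,c,d,e}, {a,c,e,f}, {b,c,d,e}, {b,c,e,f}, {c,d,e,f}, {a,b,c,d,e}, {a,b,c,e,f}, {a,c,d,e,f}, {b,c,d,e,f}, Ω }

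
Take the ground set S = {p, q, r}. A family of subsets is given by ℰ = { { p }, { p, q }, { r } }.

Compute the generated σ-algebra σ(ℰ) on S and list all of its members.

|σ(ℰ)| = 8.  σ(ℰ) = { {  }, { p }, { q }, { r }, { p, q }, { p, r }, { q, r }, S }

Derivation:
Start: ℰ ∪ {∅, S} = { {  }, { p }, { r }, { p, q }, S }.
Pass 1 adds 2:
  { p, r }  = { r } ∪ { p }
  { q, r }  = complement { p }
  |family| = 7
Pass 2 adds 1:
  { q }  = complement { p, r }
  |family| = 8
Pass 3: no new sets; the family is a σ-algebra.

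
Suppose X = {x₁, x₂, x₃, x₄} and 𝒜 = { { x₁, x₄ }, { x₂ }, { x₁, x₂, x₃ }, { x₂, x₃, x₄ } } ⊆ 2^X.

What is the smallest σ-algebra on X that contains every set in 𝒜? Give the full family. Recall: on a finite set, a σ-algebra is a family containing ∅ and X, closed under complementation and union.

Take S₀ = 𝒜 ∪ {∅, X} = { {  }, { x₂ }, { x₁, x₄ }, { x₁, x₂, x₃ }, { x₂, x₃, x₄ }, X }.
Step 1: 5 new —
  { x₁ }  = ᶜ of { x₂, x₃, x₄ }
  { x₄ }  = ᶜ of { x₁, x₂, x₃ }
  { x₂, x₃ }  = ᶜ of { x₁, x₄ }
  { x₁, x₂, x₄ }  = { x₁, x₄ } ∪ { x₂ }
  { x₁, x₃, x₄ }  = ᶜ of { x₂ }
Step 2 adds 3:
  { x₃ }  = ᶜ of { x₁, x₂, x₄ }
  { x₁, x₂ }  = { x₂ } ∪ { x₁ }
  { x₂, x₄ }  = { x₂ } ∪ { x₄ }
Step 3 adds 2:
  { x₁, x₃ }  = ᶜ of { x₂, x₄ }
  { x₃, x₄ }  = ᶜ of { x₁, x₂ }
Step 4: closed — nothing new.

|σ(𝒜)| = 16.  σ(𝒜) = { {  }, { x₁ }, { x₂ }, { x₃ }, { x₄ }, { x₁, x₂ }, { x₁, x₃ }, { x₁, x₄ }, { x₂, x₃ }, { x₂, x₄ }, { x₃, x₄ }, { x₁, x₂, x₃ }, { x₁, x₂, x₄ }, { x₁, x₃, x₄ }, { x₂, x₃, x₄ }, X }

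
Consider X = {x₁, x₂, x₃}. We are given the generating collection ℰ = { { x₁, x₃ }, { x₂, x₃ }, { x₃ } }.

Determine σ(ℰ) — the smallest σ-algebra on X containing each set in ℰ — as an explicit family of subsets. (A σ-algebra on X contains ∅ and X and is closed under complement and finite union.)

σ(ℰ) (8 sets): { {}, { x₁ }, { x₂ }, { x₃ }, { x₁, x₂ }, { x₁, x₃ }, { x₂, x₃ }, X }

Derivation:
Initial family (5 sets): { {}, { x₃ }, { x₁, x₃ }, { x₂, x₃ }, X }.
Step 1: +3 →
  { x₁ }  = ᶜ of { x₂, x₃ }
  { x₂ }  = ᶜ of { x₁, x₃ }
  { x₁, x₂ }  = ᶜ of { x₃ }
  |family| = 8
Step 2: stable.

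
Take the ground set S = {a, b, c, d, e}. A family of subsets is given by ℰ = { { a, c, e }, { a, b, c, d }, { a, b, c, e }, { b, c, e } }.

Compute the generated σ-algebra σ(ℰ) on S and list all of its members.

σ(ℰ) = { ∅, { a }, { b }, { c }, { d }, { e }, { a, b }, { a, c }, { a, d }, { a, e }, { b, c }, { b, d }, { b, e }, { c, d }, { c, e }, { d, e }, { a, b, c }, { a, b, d }, { a, b, e }, { a, c, d }, { a, c, e }, { a, d, e }, { b, c, d }, { b, c, e }, { b, d, e }, { c, d, e }, { a, b, c, d }, { a, b, c, e }, { a, b, d, e }, { a, c, d, e }, { b, c, d, e }, S }

Trace:
Take S₀ = ℰ ∪ {∅, S} = { ∅, { a, c, e }, { b, c, e }, { a, b, c, d }, { a, b, c, e }, S }.
Round 1 (4 new):
  { d }  = ᶜ of { a, b, c, e }
  { e }  = ᶜ of { a, b, c, d }
  { a, d }  = ᶜ of { b, c, e }
  { b, d }  = ᶜ of { a, c, e }
  (now 10)
Round 2: 6 new —
  { d, e }  = { e } ∪ { d }
  { a, b, d }  = { a, d } ∪ { b, d }
  { a, d, e }  = { e } ∪ { a, d }
  { b, d, e }  = { e } ∪ { b, d }
  { a, c, d, e }  = { a, c, e } ∪ { a, d }
  { b, c, d, e }  = { b, c, e } ∪ { d }
  (now 16)
Round 3. New:
  { a }  = ᶜ of { b, c, d, e }
  { b }  = ᶜ of { a, c, d, e }
  { a, c }  = ᶜ of { b, d, e }
  { b, c }  = ᶜ of { a, d, e }
  { c, e }  = ᶜ of { a, b, d }
  { a, b, c }  = ᶜ of { d, e }
  { a, b, d, e }  = { a, d, e } ∪ { a, b, d }
  (now 23)
Round 4. New:
  { c }  = ᶜ of { a, b, d, e }
  { a, b }  = { b } ∪ { a }
  { a, e }  = { e } ∪ { a }
  { b, e }  = { b } ∪ { e }
  { a, c, d }  = { a, d } ∪ { a, c }
  { b, c, d }  = { b, c } ∪ { d }
  { c, d, e }  = { d, e } ∪ { c, e }
  (now 30)
Round 5: +2 →
  { c, d }  = { c } ∪ { d }
  { a, b, e }  = { b, e } ∪ { a, b }
  (now 32)
Round 6: no new sets; the family is a σ-algebra.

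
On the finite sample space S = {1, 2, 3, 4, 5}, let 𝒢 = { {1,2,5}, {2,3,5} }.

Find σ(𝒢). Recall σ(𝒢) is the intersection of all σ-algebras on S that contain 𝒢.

Begin from { ∅, {1,2,5}, {2,3,5}, S } (that is, 𝒢 plus ∅ and S).
Pass 1. New:
  {1,4}  = S∖{2,3,5}
  {3,4}  = S∖{1,2,5}
  {1,2,3,5}  = {1,2,5} ∪ {2,3,5}
  — 7 sets.
Pass 2: 4 new —
  {4}  = S∖{1,2,3,5}
  {1,3,4}  = {3,4} ∪ {1,4}
  {1,2,4,5}  = {1,2,5} ∪ {1,4}
  {2,3,4,5}  = {3,4} ∪ {2,3,5}
  — 11 sets.
Pass 3: 3 new —
  {1}  = S∖{2,3,4,5}
  {3}  = S∖{1,2,4,5}
  {2,5}  = S∖{1,3,4}
  — 14 sets.
Pass 4 (2 new):
  {1,3}  = {3} ∪ {1}
  {2,4,5}  = {2,5} ∪ {4}
  — 16 sets.
After Pass 5 the family is unchanged; done.

Hence σ(𝒢) has 16 members: { ∅, {1}, {3}, {4}, {1,3}, {1,4}, {2,5}, {3,4}, {1,2,5}, {1,3,4}, {2,3,5}, {2,4,5}, {1,2,3,5}, {1,2,4,5}, {2,3,4,5}, S }.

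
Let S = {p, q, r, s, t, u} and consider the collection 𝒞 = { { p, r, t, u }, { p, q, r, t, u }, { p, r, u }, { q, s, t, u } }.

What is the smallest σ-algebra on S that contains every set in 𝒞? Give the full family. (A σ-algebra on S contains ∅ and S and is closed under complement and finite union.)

σ(𝒞) (32 sets): { ∅, { q }, { s }, { t }, { u }, { p, r }, { q, s }, { q, t }, { q, u }, { s, t }, { s, u }, { t, u }, { p, q, r }, { p, r, s }, { p, r, t }, { p, r, u }, { q, s, t }, { q, s, u }, { q, t, u }, { s, t, u }, { p, q, r, s }, { p, q, r, t }, { p, q, r, u }, { p, r, s, t }, { p, r, s, u }, { p, r, t, u }, { q, s, t, u }, { p, q, r, s, t }, { p, q, r, s, u }, { p, q, r, t, u }, { p, r, s, t, u }, S }

Derivation:
Start: 𝒞 ∪ {∅, S} = { ∅, { p, r, u }, { p, r, t, u }, { q, s, t, u }, { p, q, r, t, u }, S }.
Step 1 (4 new):
  { s }  = ᶜ of { p, q, r, t, u }
  { p, r }  = ᶜ of { q, s, t, u }
  { q, s }  = ᶜ of { p, r, t, u }
  { q, s, t }  = ᶜ of { p, r, u }
  |family| = 10
Step 2: +6 →
  { p, r, s }  = { p, r } ∪ { s }
  { p, q, r, s }  = { p, r } ∪ { q, s }
  { p, r, s, u }  = { p, r, u } ∪ { s }
  { p, q, r, s, t }  = { p, r } ∪ { q, s, t }
  { p, q, r, s, u }  = { p, r, u } ∪ { q, s }
  { p, r, s, t, u }  = { p, r, t, u } ∪ { s }
  |family| = 16
Step 3 adds 6:
  { q }  = ᶜ of { p, r, s, t, u }
  { t }  = ᶜ of { p, q, r, s, u }
  { u }  = ᶜ of { p, q, r, s, t }
  { q, t }  = ᶜ of { p, r, s, u }
  { t, u }  = ᶜ of { p, q, r, s }
  { q, t, u }  = ᶜ of { p, r, s }
  |family| = 22
Step 4 adds 10:
  { q, u }  = { q } ∪ { u }
  { s, t }  = { t } ∪ { s }
  { s, u }  = { u } ∪ { s }
  { p, q, r }  = { q } ∪ { p, r }
  { p, r, t }  = { t } ∪ { p, r }
  { q, s, u }  = { u } ∪ { q, s }
  { s, t, u }  = { t, u } ∪ { s }
  { p, q, r, t }  = { q, t } ∪ { p, r }
  { p, q, r, u }  = { p, r, u } ∪ { q }
  { p, r, s, t }  = { t } ∪ { p, r, s }
  |family| = 32
Step 5: already closed under ᶜ and ∪.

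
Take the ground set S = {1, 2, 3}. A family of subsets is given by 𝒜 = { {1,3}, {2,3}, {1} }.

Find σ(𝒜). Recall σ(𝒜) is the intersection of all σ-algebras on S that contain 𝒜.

Answer: σ(𝒜) = { ∅, {1}, {2}, {3}, {1,2}, {1,3}, {2,3}, S }

Check:
Seed the family with 𝒜 together with ∅ and S: { ∅, {1}, {1,3}, {2,3}, S }.
Round 1: 1 new —
  {2}  = complement {1,3}
  |family| = 6
Round 2: +1 →
  {1,2}  = {2} ∪ {1}
  |family| = 7
Round 3 adds 1:
  {3}  = complement {1,2}
  |family| = 8
Round 4: already closed under ᶜ and ∪.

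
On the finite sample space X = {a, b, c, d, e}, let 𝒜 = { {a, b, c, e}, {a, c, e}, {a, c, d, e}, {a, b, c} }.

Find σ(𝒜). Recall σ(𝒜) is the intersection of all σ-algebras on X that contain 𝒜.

σ(𝒜) (16 sets): { {}, {b}, {d}, {e}, {a, c}, {b, d}, {b, e}, {d, e}, {a, b, c}, {a, c, d}, {a, c, e}, {b, d, e}, {a, b, c, d}, {a, b, c, e}, {a, c, d, e}, X }

Trace:
Begin from { {}, {a, b, c}, {a, c, e}, {a, b, c, e}, {a, c, d, e}, X } (that is, 𝒜 plus ∅ and X).
Iteration 1 adds 4:
  {b}  = X∖{a, c, d, e}
  {d}  = X∖{a, b, c, e}
  {b, d}  = X∖{a, c, e}
  {d, e}  = X∖{a, b, c}
  (now 10)
Iteration 2: 2 new —
  {b, d, e}  = {b} ∪ {d, e}
  {a, b, c, d}  = {a, b, c} ∪ {d}
  (now 12)
Iteration 3: 2 new —
  {e}  = X∖{a, b, c, d}
  {a, c}  = X∖{b, d, e}
  (now 14)
Iteration 4: 2 new —
  {b, e}  = {b} ∪ {e}
  {a, c, d}  = {a, c} ∪ {d}
  (now 16)
After Iteration 5 the family is unchanged; done.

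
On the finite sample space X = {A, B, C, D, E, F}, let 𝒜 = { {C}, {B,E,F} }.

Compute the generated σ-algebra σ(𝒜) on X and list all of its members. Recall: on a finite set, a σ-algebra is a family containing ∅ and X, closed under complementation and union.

Take S₀ = 𝒜 ∪ {∅, X} = { ∅, {C}, {B,E,F}, X }.
Pass 1 (3 new):
  {A,C,D}  = ᶜ of {B,E,F}
  {B,C,E,F}  = {C} ∪ {B,E,F}
  {A,B,D,E,F}  = ᶜ of {C}
  (now 7)
Pass 2: +1 →
  {A,D}  = ᶜ of {B,C,E,F}
  (now 8)
After Pass 3 the family is unchanged; done.

|σ(𝒜)| = 8.  σ(𝒜) = { ∅, {C}, {A,D}, {A,C,D}, {B,E,F}, {B,C,E,F}, {A,B,D,E,F}, X }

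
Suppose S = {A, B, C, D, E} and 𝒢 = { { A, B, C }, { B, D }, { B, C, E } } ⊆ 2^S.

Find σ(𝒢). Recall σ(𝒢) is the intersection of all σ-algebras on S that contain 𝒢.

Answer: σ(𝒢) = { {}, { A }, { B }, { C }, { D }, { E }, { A, B }, { A, C }, { A, D }, { A, E }, { B, C }, { B, D }, { B, E }, { C, D }, { C, E }, { D, E }, { A, B, C }, { A, B, D }, { A, B, E }, { A, C, D }, { A, C, E }, { A, D, E }, { B, C, D }, { B, C, E }, { B, D, E }, { C, D, E }, { A, B, C, D }, { A, B, C, E }, { A, B, D, E }, { A, C, D, E }, { B, C, D, E }, S }

Derivation:
Start: 𝒢 ∪ {∅, S} = { {}, { B, D }, { A, B, C }, { B, C, E }, S }.
Iteration 1. New:
  { A, D }  = ᶜ of { B, C, E }
  { D, E }  = ᶜ of { A, B, C }
  { A, C, E }  = ᶜ of { B, D }
  { A, B, C, D }  = { A, B, C } ∪ { B, D }
  { A, B, C, E }  = { B, C, E } ∪ { A, B, C }
  { B, C, D, E }  = { B, C, E } ∪ { B, D }
  |family| = 11
Iteration 2 adds 7:
  { A }  = ᶜ of { B, C, D, E }
  { D }  = ᶜ of { A, B, C, E }
  { E }  = ᶜ of { A, B, C, D }
  { A, B, D }  = { A, D } ∪ { B, D }
  { A, D, E }  = { D, E } ∪ { A, D }
  { B, D, E }  = { D, E } ∪ { B, D }
  { A, C, D, E }  = { A, C, E } ∪ { D, E }
  |family| = 18
Iteration 3: 6 new —
  { B }  = ᶜ of { A, C, D, E }
  { A, C }  = ᶜ of { B, D, E }
  { A, E }  = { E } ∪ { A }
  { B, C }  = ᶜ of { A, D, E }
  { C, E }  = ᶜ of { A, B, D }
  { A, B, D, E }  = { D, E } ∪ { A, B, D }
  |family| = 24
Iteration 4 adds 7:
  { C }  = ᶜ of { A, B, D, E }
  { A, B }  = { B } ∪ { A }
  { B, E }  = { B } ∪ { E }
  { A, B, E }  = { B } ∪ { A, E }
  { A, C, D }  = { A, D } ∪ { A, C }
  { B, C, D }  = ᶜ of { A, E }
  { C, D, E }  = { D, E } ∪ { C, E }
  |family| = 31
Iteration 5: +1 →
  { C, D }  = ᶜ of { A, B, E }
  |family| = 32
Iteration 6: closed — nothing new.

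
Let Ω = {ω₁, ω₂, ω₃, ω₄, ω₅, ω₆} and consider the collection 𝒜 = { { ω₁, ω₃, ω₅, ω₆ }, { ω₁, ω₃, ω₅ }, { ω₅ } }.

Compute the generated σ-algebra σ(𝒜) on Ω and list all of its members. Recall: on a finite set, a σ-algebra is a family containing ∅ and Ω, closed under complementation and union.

σ(𝒜) = { {}, { ω₅ }, { ω₆ }, { ω₁, ω₃ }, { ω₂, ω₄ }, { ω₅, ω₆ }, { ω₁, ω₃, ω₅ }, { ω₁, ω₃, ω₆ }, { ω₂, ω₄, ω₅ }, { ω₂, ω₄, ω₆ }, { ω₁, ω₂, ω₃, ω₄ }, { ω₁, ω₃, ω₅, ω₆ }, { ω₂, ω₄, ω₅, ω₆ }, { ω₁, ω₂, ω₃, ω₄, ω₅ }, { ω₁, ω₂, ω₃, ω₄, ω₆ }, Ω }

Check:
Seed the family with 𝒜 together with ∅ and Ω: { {}, { ω₅ }, { ω₁, ω₃, ω₅ }, { ω₁, ω₃, ω₅, ω₆ }, Ω }.
Pass 1: 3 new —
  { ω₂, ω₄ }  = ᶜ of { ω₁, ω₃, ω₅, ω₆ }
  { ω₂, ω₄, ω₆ }  = ᶜ of { ω₁, ω₃, ω₅ }
  { ω₁, ω₂, ω₃, ω₄, ω₆ }  = ᶜ of { ω₅ }
  |family| = 8
Pass 2 adds 3:
  { ω₂, ω₄, ω₅ }  = { ω₂, ω₄ } ∪ { ω₅ }
  { ω₂, ω₄, ω₅, ω₆ }  = { ω₂, ω₄, ω₆ } ∪ { ω₅ }
  { ω₁, ω₂, ω₃, ω₄, ω₅ }  = { ω₁, ω₃, ω₅ } ∪ { ω₂, ω₄ }
  |family| = 11
Pass 3: +3 →
  { ω₆ }  = ᶜ of { ω₁, ω₂, ω₃, ω₄, ω₅ }
  { ω₁, ω₃ }  = ᶜ of { ω₂, ω₄, ω₅, ω₆ }
  { ω₁, ω₃, ω₆ }  = ᶜ of { ω₂, ω₄, ω₅ }
  |family| = 14
Pass 4 (2 new):
  { ω₅, ω₆ }  = { ω₅ } ∪ { ω₆ }
  { ω₁, ω₂, ω₃, ω₄ }  = { ω₁, ω₃ } ∪ { ω₂, ω₄ }
  |family| = 16
Pass 5 adds nothing — fixpoint reached.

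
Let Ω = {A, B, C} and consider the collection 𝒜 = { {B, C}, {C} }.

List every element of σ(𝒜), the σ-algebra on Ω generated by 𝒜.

Seed the family with 𝒜 together with ∅ and Ω: { {}, {C}, {B, C}, Ω }.
Pass 1 (2 new):
  {A}  = {B, C}ᶜ
  {A, B}  = {C}ᶜ
Pass 2: 1 new —
  {A, C}  = {C} ∪ {A}
Pass 3: 1 new —
  {B}  = {A, C}ᶜ
Pass 4: stable.

Hence σ(𝒜) has 8 members: { {}, {A}, {B}, {C}, {A, B}, {A, C}, {B, C}, Ω }.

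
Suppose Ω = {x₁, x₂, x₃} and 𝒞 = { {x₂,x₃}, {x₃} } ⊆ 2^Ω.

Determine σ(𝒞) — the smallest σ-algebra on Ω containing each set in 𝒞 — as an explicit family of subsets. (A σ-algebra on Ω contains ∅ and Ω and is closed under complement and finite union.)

Answer: σ(𝒞) = { {}, {x₁}, {x₂}, {x₃}, {x₁,x₂}, {x₁,x₃}, {x₂,x₃}, Ω }

Derivation:
Initial family (4 sets): { {}, {x₃}, {x₂,x₃}, Ω }.
Step 1. New:
  {x₁}  = ᶜ of {x₂,x₃}
  {x₁,x₂}  = ᶜ of {x₃}
  [6 total]
Step 2 (1 new):
  {x₁,x₃}  = {x₃} ∪ {x₁}
  [7 total]
Step 3 adds 1:
  {x₂}  = ᶜ of {x₁,x₃}
  [8 total]
Step 4: closed — nothing new.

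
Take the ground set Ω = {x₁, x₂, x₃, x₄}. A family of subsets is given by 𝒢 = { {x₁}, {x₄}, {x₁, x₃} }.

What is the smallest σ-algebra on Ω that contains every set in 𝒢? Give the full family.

Seed the family with 𝒢 together with ∅ and Ω: { {}, {x₁}, {x₄}, {x₁, x₃}, Ω }.
Pass 1. New:
  {x₁, x₄}  = {x₄} ∪ {x₁}
  {x₂, x₄}  = Ω∖{x₁, x₃}
  {x₁, x₂, x₃}  = Ω∖{x₄}
  {x₁, x₃, x₄}  = {x₁, x₃} ∪ {x₄}
  {x₂, x₃, x₄}  = Ω∖{x₁}
  [10 total]
Pass 2 adds 3:
  {x₂}  = Ω∖{x₁, x₃, x₄}
  {x₂, x₃}  = Ω∖{x₁, x₄}
  {x₁, x₂, x₄}  = {x₁, x₄} ∪ {x₂, x₄}
  [13 total]
Pass 3: 2 new —
  {x₃}  = Ω∖{x₁, x₂, x₄}
  {x₁, x₂}  = {x₂} ∪ {x₁}
  [15 total]
Pass 4: +1 →
  {x₃, x₄}  = Ω∖{x₁, x₂}
  [16 total]
Pass 5: stable.

|σ(𝒢)| = 16.  σ(𝒢) = { {}, {x₁}, {x₂}, {x₃}, {x₄}, {x₁, x₂}, {x₁, x₃}, {x₁, x₄}, {x₂, x₃}, {x₂, x₄}, {x₃, x₄}, {x₁, x₂, x₃}, {x₁, x₂, x₄}, {x₁, x₃, x₄}, {x₂, x₃, x₄}, Ω }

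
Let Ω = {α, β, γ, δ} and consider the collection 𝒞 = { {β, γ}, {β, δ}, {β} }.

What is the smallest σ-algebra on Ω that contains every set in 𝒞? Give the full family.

σ(𝒞) (16 sets): { {}, {α}, {β}, {γ}, {δ}, {α, β}, {α, γ}, {α, δ}, {β, γ}, {β, δ}, {γ, δ}, {α, β, γ}, {α, β, δ}, {α, γ, δ}, {β, γ, δ}, Ω }

Derivation:
Start: 𝒞 ∪ {∅, Ω} = { {}, {β}, {β, γ}, {β, δ}, Ω }.
Step 1: +4 →
  {α, γ}  = ᶜ of {β, δ}
  {α, δ}  = ᶜ of {β, γ}
  {α, γ, δ}  = ᶜ of {β}
  {β, γ, δ}  = {β, γ} ∪ {β, δ}
  — 9 sets.
Step 2: 3 new —
  {α}  = ᶜ of {β, γ, δ}
  {α, β, γ}  = {β} ∪ {α, γ}
  {α, β, δ}  = {β} ∪ {α, δ}
  — 12 sets.
Step 3. New:
  {γ}  = ᶜ of {α, β, δ}
  {δ}  = ᶜ of {α, β, γ}
  {α, β}  = {β} ∪ {α}
  — 15 sets.
Step 4. New:
  {γ, δ}  = ᶜ of {α, β}
  — 16 sets.
Step 5: already closed under ᶜ and ∪.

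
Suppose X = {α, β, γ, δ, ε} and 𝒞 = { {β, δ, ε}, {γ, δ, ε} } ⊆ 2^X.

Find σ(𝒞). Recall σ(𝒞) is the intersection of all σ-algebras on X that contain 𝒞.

Initial family (4 sets): { {}, {β, δ, ε}, {γ, δ, ε}, X }.
Round 1 (3 new):
  {α, β}  = {γ, δ, ε}ᶜ
  {α, γ}  = {β, δ, ε}ᶜ
  {β, γ, δ, ε}  = {γ, δ, ε} ∪ {β, δ, ε}
Round 2: 4 new —
  {α}  = {β, γ, δ, ε}ᶜ
  {α, β, γ}  = {α, β} ∪ {α, γ}
  {α, β, δ, ε}  = {α, β} ∪ {β, δ, ε}
  {α, γ, δ, ε}  = {γ, δ, ε} ∪ {α, γ}
Round 3. New:
  {β}  = {α, γ, δ, ε}ᶜ
  {γ}  = {α, β, δ, ε}ᶜ
  {δ, ε}  = {α, β, γ}ᶜ
Round 4. New:
  {β, γ}  = {γ} ∪ {β}
  {α, δ, ε}  = {δ, ε} ∪ {α}
Round 5 adds nothing — fixpoint reached.

Hence σ(𝒞) has 16 members: { {}, {α}, {β}, {γ}, {α, β}, {α, γ}, {β, γ}, {δ, ε}, {α, β, γ}, {α, δ, ε}, {β, δ, ε}, {γ, δ, ε}, {α, β, δ, ε}, {α, γ, δ, ε}, {β, γ, δ, ε}, X }.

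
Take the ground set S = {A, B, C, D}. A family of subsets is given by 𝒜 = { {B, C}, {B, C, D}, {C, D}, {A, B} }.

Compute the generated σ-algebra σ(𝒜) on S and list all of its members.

σ(𝒜) (16 sets): { ∅, {A}, {B}, {C}, {D}, {A, B}, {A, C}, {A, D}, {B, C}, {B, D}, {C, D}, {A, B, C}, {A, B, D}, {A, C, D}, {B, C, D}, S }

Working:
Seed the family with 𝒜 together with ∅ and S: { ∅, {A, B}, {B, C}, {C, D}, {B, C, D}, S }.
Pass 1. New:
  {A}  = S∖{B, C, D}
  {A, D}  = S∖{B, C}
  {A, B, C}  = {B, C} ∪ {A, B}
  [9 total]
Pass 2: 3 new —
  {D}  = S∖{A, B, C}
  {A, B, D}  = {A, B} ∪ {A, D}
  {A, C, D}  = {C, D} ∪ {A, D}
  [12 total]
Pass 3: 2 new —
  {B}  = S∖{A, C, D}
  {C}  = S∖{A, B, D}
  [14 total]
Pass 4 (2 new):
  {A, C}  = {C} ∪ {A}
  {B, D}  = {D} ∪ {B}
  [16 total]
Pass 5 adds nothing — fixpoint reached.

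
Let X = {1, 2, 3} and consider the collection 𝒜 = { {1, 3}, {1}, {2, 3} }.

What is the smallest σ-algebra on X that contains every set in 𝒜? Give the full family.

Answer: σ(𝒜) = { {}, {1}, {2}, {3}, {1, 2}, {1, 3}, {2, 3}, X }

Derivation:
Seed the family with 𝒜 together with ∅ and X: { {}, {1}, {1, 3}, {2, 3}, X }.
Iteration 1. New:
  {2}  = ᶜ of {1, 3}
  — 6 sets.
Iteration 2 adds 1:
  {1, 2}  = {2} ∪ {1}
  — 7 sets.
Iteration 3 (1 new):
  {3}  = ᶜ of {1, 2}
  — 8 sets.
Iteration 4 adds nothing — fixpoint reached.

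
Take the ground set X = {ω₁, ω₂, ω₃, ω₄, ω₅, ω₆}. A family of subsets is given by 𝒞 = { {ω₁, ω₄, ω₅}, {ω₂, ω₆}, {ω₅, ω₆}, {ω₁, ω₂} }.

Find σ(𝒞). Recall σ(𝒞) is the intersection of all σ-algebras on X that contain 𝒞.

σ(𝒞) (64 sets): { {}, {ω₁}, {ω₂}, {ω₃}, {ω₄}, {ω₅}, {ω₆}, {ω₁, ω₂}, {ω₁, ω₃}, {ω₁, ω₄}, {ω₁, ω₅}, {ω₁, ω₆}, {ω₂, ω₃}, {ω₂, ω₄}, {ω₂, ω₅}, {ω₂, ω₆}, {ω₃, ω₄}, {ω₃, ω₅}, {ω₃, ω₆}, {ω₄, ω₅}, {ω₄, ω₆}, {ω₅, ω₆}, {ω₁, ω₂, ω₃}, {ω₁, ω₂, ω₄}, {ω₁, ω₂, ω₅}, {ω₁, ω₂, ω₆}, {ω₁, ω₃, ω₄}, {ω₁, ω₃, ω₅}, {ω₁, ω₃, ω₆}, {ω₁, ω₄, ω₅}, {ω₁, ω₄, ω₆}, {ω₁, ω₅, ω₆}, {ω₂, ω₃, ω₄}, {ω₂, ω₃, ω₅}, {ω₂, ω₃, ω₆}, {ω₂, ω₄, ω₅}, {ω₂, ω₄, ω₆}, {ω₂, ω₅, ω₆}, {ω₃, ω₄, ω₅}, {ω₃, ω₄, ω₆}, {ω₃, ω₅, ω₆}, {ω₄, ω₅, ω₆}, {ω₁, ω₂, ω₃, ω₄}, {ω₁, ω₂, ω₃, ω₅}, {ω₁, ω₂, ω₃, ω₆}, {ω₁, ω₂, ω₄, ω₅}, {ω₁, ω₂, ω₄, ω₆}, {ω₁, ω₂, ω₅, ω₆}, {ω₁, ω₃, ω₄, ω₅}, {ω₁, ω₃, ω₄, ω₆}, {ω₁, ω₃, ω₅, ω₆}, {ω₁, ω₄, ω₅, ω₆}, {ω₂, ω₃, ω₄, ω₅}, {ω₂, ω₃, ω₄, ω₆}, {ω₂, ω₃, ω₅, ω₆}, {ω₂, ω₄, ω₅, ω₆}, {ω₃, ω₄, ω₅, ω₆}, {ω₁, ω₂, ω₃, ω₄, ω₅}, {ω₁, ω₂, ω₃, ω₄, ω₆}, {ω₁, ω₂, ω₃, ω₅, ω₆}, {ω₁, ω₂, ω₄, ω₅, ω₆}, {ω₁, ω₃, ω₄, ω₅, ω₆}, {ω₂, ω₃, ω₄, ω₅, ω₆}, X }

Check:
Initial family (6 sets): { {}, {ω₁, ω₂}, {ω₂, ω₆}, {ω₅, ω₆}, {ω₁, ω₄, ω₅}, X }.
Step 1 (10 new):
  {ω₁, ω₂, ω₆}  = {ω₁, ω₂} ∪ {ω₂, ω₆}
  {ω₂, ω₃, ω₆}  = X∖{ω₁, ω₄, ω₅}
  {ω₂, ω₅, ω₆}  = {ω₅, ω₆} ∪ {ω₂, ω₆}
  {ω₁, ω₂, ω₃, ω₄}  = X∖{ω₅, ω₆}
  {ω₁, ω₂, ω₄, ω₅}  = {ω₁, ω₄, ω₅} ∪ {ω₁, ω₂}
  {ω₁, ω₂, ω₅, ω₆}  = {ω₅, ω₆} ∪ {ω₁, ω₂}
  {ω₁, ω₃, ω₄, ω₅}  = X∖{ω₂, ω₆}
  {ω₁, ω₄, ω₅, ω₆}  = {ω₁, ω₄, ω₅} ∪ {ω₅, ω₆}
  {ω₃, ω₄, ω₅, ω₆}  = X∖{ω₁, ω₂}
  {ω₁, ω₂, ω₄, ω₅, ω₆}  = {ω₁, ω₄, ω₅} ∪ {ω₂, ω₆}
  |family| = 16
Step 2 (13 new):
  {ω₃}  = X∖{ω₁, ω₂, ω₄, ω₅, ω₆}
  {ω₂, ω₃}  = X∖{ω₁, ω₄, ω₅, ω₆}
  {ω₃, ω₄}  = X∖{ω₁, ω₂, ω₅, ω₆}
  {ω₃, ω₆}  = X∖{ω₁, ω₂, ω₄, ω₅}
  {ω₁, ω₃, ω₄}  = X∖{ω₂, ω₅, ω₆}
  {ω₃, ω₄, ω₅}  = X∖{ω₁, ω₂, ω₆}
  {ω₁, ω₂, ω₃, ω₆}  = {ω₁, ω₂} ∪ {ω₂, ω₃, ω₆}
  {ω₂, ω₃, ω₅, ω₆}  = {ω₅, ω₆} ∪ {ω₂, ω₃, ω₆}
  {ω₁, ω₂, ω₃, ω₄, ω₅}  = {ω₁, ω₄, ω₅} ∪ {ω₁, ω₂, ω₃, ω₄}
  {ω₁, ω₂, ω₃, ω₄, ω₆}  = {ω₂, ω₃, ω₆} ∪ {ω₁, ω₂, ω₃, ω₄}
  {ω₁, ω₂, ω₃, ω₅, ω₆}  = {ω₂, ω₃, ω₆} ∪ {ω₁, ω₂, ω₅, ω₆}
  {ω₁, ω₃, ω₄, ω₅, ω₆}  = {ω₁, ω₄, ω₅} ∪ {ω₃, ω₄, ω₅, ω₆}
  {ω₂, ω₃, ω₄, ω₅, ω₆}  = {ω₃, ω₄, ω₅, ω₆} ∪ {ω₂, ω₃, ω₆}
  |family| = 29
Step 3. New:
  {ω₁}  = X∖{ω₂, ω₃, ω₄, ω₅, ω₆}
  {ω₂}  = X∖{ω₁, ω₃, ω₄, ω₅, ω₆}
  {ω₄}  = X∖{ω₁, ω₂, ω₃, ω₅, ω₆}
  {ω₅}  = X∖{ω₁, ω₂, ω₃, ω₄, ω₆}
  {ω₆}  = X∖{ω₁, ω₂, ω₃, ω₄, ω₅}
  {ω₁, ω₄}  = X∖{ω₂, ω₃, ω₅, ω₆}
  {ω₄, ω₅}  = X∖{ω₁, ω₂, ω₃, ω₆}
  {ω₁, ω₂, ω₃}  = {ω₁, ω₂} ∪ {ω₃}
  {ω₂, ω₃, ω₄}  = {ω₃, ω₄} ∪ {ω₂, ω₃}
  {ω₃, ω₄, ω₆}  = {ω₃, ω₄} ∪ {ω₃, ω₆}
  {ω₃, ω₅, ω₆}  = {ω₅, ω₆} ∪ {ω₃}
  {ω₁, ω₃, ω₄, ω₆}  = {ω₁, ω₃, ω₄} ∪ {ω₃, ω₆}
  {ω₂, ω₃, ω₄, ω₅}  = {ω₃, ω₄, ω₅} ∪ {ω₂, ω₃}
  {ω₂, ω₃, ω₄, ω₆}  = {ω₃, ω₄} ∪ {ω₂, ω₃, ω₆}
  |family| = 43
Step 4: 20 new —
  {ω₁, ω₃}  = {ω₃} ∪ {ω₁}
  {ω₁, ω₅}  = X∖{ω₂, ω₃, ω₄, ω₆}
  {ω₁, ω₆}  = X∖{ω₂, ω₃, ω₄, ω₅}
  {ω₂, ω₄}  = {ω₂} ∪ {ω₄}
  {ω₂, ω₅}  = X∖{ω₁, ω₃, ω₄, ω₆}
  {ω₃, ω₅}  = {ω₃} ∪ {ω₅}
  {ω₄, ω₆}  = {ω₄} ∪ {ω₆}
  {ω₁, ω₂, ω₄}  = X∖{ω₃, ω₅, ω₆}
  {ω₁, ω₂, ω₅}  = X∖{ω₃, ω₄, ω₆}
  {ω₁, ω₃, ω₆}  = {ω₃, ω₆} ∪ {ω₁}
  {ω₁, ω₄, ω₆}  = {ω₁, ω₄} ∪ {ω₆}
  {ω₁, ω₅, ω₆}  = X∖{ω₂, ω₃, ω₄}
  {ω₂, ω₃, ω₅}  = {ω₂, ω₃} ∪ {ω₅}
  {ω₂, ω₄, ω₅}  = {ω₂} ∪ {ω₄, ω₅}
  {ω₂, ω₄, ω₆}  = {ω₂, ω₆} ∪ {ω₄}
  {ω₄, ω₅, ω₆}  = X∖{ω₁, ω₂, ω₃}
  {ω₁, ω₂, ω₃, ω₅}  = {ω₁, ω₂, ω₃} ∪ {ω₅}
  {ω₁, ω₂, ω₄, ω₆}  = {ω₂, ω₆} ∪ {ω₁, ω₄}
  {ω₁, ω₃, ω₅, ω₆}  = {ω₁} ∪ {ω₃, ω₅, ω₆}
  {ω₂, ω₄, ω₅, ω₆}  = {ω₄, ω₅} ∪ {ω₂, ω₆}
  |family| = 63
Step 5: 1 new —
  {ω₁, ω₃, ω₅}  = X∖{ω₂, ω₄, ω₆}
  |family| = 64
Step 6 adds nothing — fixpoint reached.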